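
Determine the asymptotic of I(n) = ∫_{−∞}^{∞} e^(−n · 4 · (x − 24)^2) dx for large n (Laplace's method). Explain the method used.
I(n) = sqrt(π/(4n))

Here φ(x) = 4 · (x − 24)^2 has its unique minimum at x* = 24 with φ(x*) = 0 and φ''(x*) = 8. Laplace's method gives
  I(n) ~ e^(−n φ(x*)) · sqrt(2π / (n · φ''(x*))) = sqrt(2π / (8n)) = sqrt(π/(4n)).
This is exact: substituting u = (x − 24)·sqrt(4n) gives I(n) = (1/sqrt(4n)) ∫_{−∞}^{∞} e^(−u^2) du = sqrt(π/(4n)).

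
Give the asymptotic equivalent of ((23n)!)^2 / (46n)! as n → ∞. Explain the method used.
((23n)!)^2/(46n)! ~ ((2π·23n)^(1/2) / sqrt(2)) · 2^(−2·23n)  →  0

Write N = 23n. Stirling: N! ~ sqrt(2π N)(N/e)^N and (2N)! ~ sqrt(2π·2N)·(2N/e)^(2N).
  (N!)^2/(2N)! ~ (2π N)^(2/2) (N/e)^(2N) / [sqrt(2π·2N) (2N/e)^(2N)]
     = (2π N)^(2/2) / sqrt(2π·2N) · (N/(2N))^(2N)
     = (2π N)^((2−1)/2) / sqrt(2) · 2^(−2N).
Since 2^2 > 1, the factor 2^(−2N) decays exponentially, so the ratio → 0. Substituting N = 23n gives the stated form.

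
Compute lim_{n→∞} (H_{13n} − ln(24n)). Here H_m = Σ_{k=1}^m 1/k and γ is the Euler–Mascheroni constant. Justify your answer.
lim = ln(13/24) + γ

By Euler-Maclaurin, H_m = ln m + γ + O(1/m). So
  H_{13n} − ln(24n) = ln(13n) + γ − ln(24n) + O(1/n)
                       = ln(13/24) + γ + O(1/n).
Hence the limit is ln(13/24) + γ.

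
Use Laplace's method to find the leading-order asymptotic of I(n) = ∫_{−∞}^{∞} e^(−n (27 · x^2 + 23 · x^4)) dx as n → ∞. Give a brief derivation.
I(n) ~ sqrt(π/(27n))

φ(x) = 27 · x^2 + 23 · x^4 has its unique global minimum at x* = 0 (since φ'(x) = 54x + 92x^3 = 0 only at x = 0 for real x with both coefficients positive, and φ → ∞ as |x| → ∞). At x* = 0, φ(0) = 0 and φ''(0) = 54. Laplace's method then gives
  I(n) ~ sqrt(2π / (n · φ''(0))) · e^(−n φ(0)) = sqrt(2π / (54n)) = sqrt(π/(27n)).
The 23 · x^4 term contributes only at subleading order (an O(1/n) relative correction).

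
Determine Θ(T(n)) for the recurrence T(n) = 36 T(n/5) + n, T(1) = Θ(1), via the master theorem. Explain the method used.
T(n) = Θ(n^(log_5 36))

Master theorem: compare f(n) = n to n^(log_5 36) where log_5 36 ≈ 2.227. Since 1 < log_5 36, we have f(n) = O(n^(log_5 36 − ε)) for some ε > 0 — Case 1. Hence T(n) = Θ(n^(log_5 36)).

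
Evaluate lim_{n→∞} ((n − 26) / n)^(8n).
lim = e^(−208)

Rewrite as (1 − 26/n)^(8n). By the standard limit (1 + x/n)^n → e^x, we have (1 − 26/n)^n → e^(−26), and raising to the 8th power gives e^(−208).
More precisely, ln[(1 − 26/n)^(8n)] = 8n · ln(1 − 26/n) = 8n · (-26/n + O(1/n^2)) = -208 + O(1/n) → -208.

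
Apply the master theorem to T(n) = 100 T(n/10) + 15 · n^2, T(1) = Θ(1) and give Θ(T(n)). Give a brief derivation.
T(n) = Θ(n^2 log n)

log_10 100 = 2, and f(n) = 15 · n^2 = Θ(n^(log_10 100)). This is Case 2 of the master theorem: T(n) = Θ(f(n) · log n) = Θ(n^2 log n).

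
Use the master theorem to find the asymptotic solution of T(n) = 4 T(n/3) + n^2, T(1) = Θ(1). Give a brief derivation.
T(n) = Θ(n^2)

log_3 4 ≈ 1.262. f(n) = n^2 dominates n^(log_3 4) since 2 > 1.262, and the regularity condition a·f(n/b) = 4·(n/3)^2 = (4/9)·n^2 ≤ c·f(n) holds with c = 4/9 ≈ 0.444 < 1. So this is Case 3: T(n) = Θ(f(n)) = Θ(n^2).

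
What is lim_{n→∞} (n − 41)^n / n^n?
lim = e^(−41)

Rewrite as (1 − 41/n)^(n). By the standard limit (1 + x/n)^n → e^x, we have (1 − 41/n)^n → e^(−41), and raising to the 1st power gives e^(−41).
More precisely, ln[(1 − 41/n)^(n)] = n · ln(1 − 41/n) = n · (-41/n + O(1/n^2)) = -41 + O(1/n) → -41.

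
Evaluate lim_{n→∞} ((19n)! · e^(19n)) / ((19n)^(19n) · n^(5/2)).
lim = 0

Stirling: (19n)! ~ sqrt(2π·19n) · (19n/e)^(19n). Hence
  (19n)! · e^(19n) / (19n)^(19n) ~ sqrt(2π·19n).
Dividing by n^(5/2): sqrt(2π·19n) / n^(5/2) = sqrt(2π·19) · n^((1−5)/2), so the expression behaves like sqrt(2π·19) · n^((1−5)/2) → 0.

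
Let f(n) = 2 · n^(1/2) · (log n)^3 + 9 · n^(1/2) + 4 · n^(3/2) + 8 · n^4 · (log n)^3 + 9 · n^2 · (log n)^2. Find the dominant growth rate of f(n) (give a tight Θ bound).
f(n) ∈ Θ(n^4 · (log n)^3)

Compare the terms by growth order. For large n, n^a · (log n)^b dominates n^a' · (log n)^b' iff a > a', or (a = a' and b > b'). Ranking the 5 terms shows the dominant one is 8 · n^4 · (log n)^3. Hence f(n) ∈ Θ(n^4 · (log n)^3).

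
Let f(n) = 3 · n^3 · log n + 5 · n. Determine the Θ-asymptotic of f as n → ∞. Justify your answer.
f(n) ∈ Θ(n^3 · log n)

Compare the terms by growth order. For large n, n^a · (log n)^b dominates n^a' · (log n)^b' iff a > a', or (a = a' and b > b'). Ranking the 2 terms shows the dominant one is 3 · n^3 · log n. Hence f(n) ∈ Θ(n^3 · log n).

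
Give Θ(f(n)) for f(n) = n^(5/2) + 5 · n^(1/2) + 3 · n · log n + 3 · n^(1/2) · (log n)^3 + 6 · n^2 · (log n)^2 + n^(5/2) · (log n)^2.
f(n) ∈ Θ(n^(5/2) · (log n)^2)

Compare the terms by growth order. For large n, n^a · (log n)^b dominates n^a' · (log n)^b' iff a > a', or (a = a' and b > b'). Ranking the 6 terms shows the dominant one is n^(5/2) · (log n)^2. Hence f(n) ∈ Θ(n^(5/2) · (log n)^2).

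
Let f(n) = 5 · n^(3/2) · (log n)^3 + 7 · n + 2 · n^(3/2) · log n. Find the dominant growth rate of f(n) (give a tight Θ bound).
f(n) ∈ Θ(n^(3/2) · (log n)^3)

Compare the terms by growth order. For large n, n^a · (log n)^b dominates n^a' · (log n)^b' iff a > a', or (a = a' and b > b'). Ranking the 3 terms shows the dominant one is 5 · n^(3/2) · (log n)^3. Hence f(n) ∈ Θ(n^(3/2) · (log n)^3).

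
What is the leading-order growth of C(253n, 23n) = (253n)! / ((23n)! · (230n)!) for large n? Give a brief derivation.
C(253n, 23n) ~ (285311670611/10000000000)^(23n) · sqrt(11/(20π·23n))

Write N = 23n. Apply Stirling to each factorial:
  (11N)! ~ sqrt(2π·11N) · (11N/e)^(11N),
  N! ~ sqrt(2π N) · (N/e)^N,
  (10N)! ~ sqrt(2π·10N) · (10N/e)^(10N).
The exponential factors combine to (11N)^(11N) / (N^N · (10N)^(10N)) = 11^(11N)/10^(10N) = (11^11/10^10)^N = (285311670611/10000000000)^N.
The square-root prefactors combine to sqrt(2π·11N) / (sqrt(2π N)·sqrt(2π·10N)) = sqrt(11 / (2π·10·N)) = sqrt(11/(20π·23n)).
Substituting N = 23n: C(253n, 23n) ~ (285311670611/10000000000)^(23n) · sqrt(11/(20π·23n)).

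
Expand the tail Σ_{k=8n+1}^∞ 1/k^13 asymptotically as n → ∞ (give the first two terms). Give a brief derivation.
Σ_{k>8n} 1/k^13 = 1/(12 · (8n)^12) − 1/(2 · (8n)^13) + O(1/(8n)^14)

Compare to the integral: ∫_{8n}^∞ x^(−13) dx = [−x^(−12)/12]_{8n}^∞ = 1/((13−1)·(8n)^12). The Euler-Maclaurin correction adds −f(8n)/2 = −1/(2·(8n)^13). Euler-Maclaurin then gives
  Σ_{k>8n} 1/k^13 = ∫_{8n}^∞ dx/x^13 − 1/(2·(8n)^13) + O(1/(8n)^14).
(Equivalently this is ζ(13) − Σ_{k≤8n} 1/k^13.)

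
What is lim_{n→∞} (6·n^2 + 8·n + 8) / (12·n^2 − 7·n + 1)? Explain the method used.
lim = 6/12 = 1/2

For large n the leading n^2 terms dominate both numerator and denominator. Dividing top and bottom by n^2, every other term tends to 0, leaving 6/12 = 1/2.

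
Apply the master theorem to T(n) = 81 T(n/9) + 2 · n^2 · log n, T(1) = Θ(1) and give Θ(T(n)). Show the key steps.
T(n) = Θ(n^2 · (log n)^2)

Here log_9 81 = 2 and f(n) = 2 · n^2 · log n = Θ(n^(log_9 81) · (log n)^1). This is the extended Case 2 of the master theorem (f matches the critical exponent up to log factors), giving T(n) = Θ(n^(log_9 81) · (log n)^(1+1)) = Θ(n^2 · (log n)^2).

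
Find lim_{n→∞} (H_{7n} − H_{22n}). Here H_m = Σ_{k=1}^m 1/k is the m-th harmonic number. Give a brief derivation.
lim = ln(7/22)

Euler-Maclaurin gives H_m = ln m + γ + 1/(2m) + O(1/m^2). The γ and O(1/m) terms cancel in the difference:
  H_{7n} − H_{22n} = ln(7n) − ln(22n) + O(1/n) = ln(7/22) + O(1/n).
Hence the limit is ln(7/22).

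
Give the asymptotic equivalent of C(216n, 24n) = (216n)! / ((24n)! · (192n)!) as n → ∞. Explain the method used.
C(216n, 24n) ~ (387420489/16777216)^(24n) · sqrt(9/(16π·24n))

Write N = 24n. Apply Stirling to each factorial:
  (9N)! ~ sqrt(2π·9N) · (9N/e)^(9N),
  N! ~ sqrt(2π N) · (N/e)^N,
  (8N)! ~ sqrt(2π·8N) · (8N/e)^(8N).
The exponential factors combine to (9N)^(9N) / (N^N · (8N)^(8N)) = 9^(9N)/8^(8N) = (9^9/8^8)^N = (387420489/16777216)^N.
The square-root prefactors combine to sqrt(2π·9N) / (sqrt(2π N)·sqrt(2π·8N)) = sqrt(9 / (2π·8·N)) = sqrt(9/(16π·24n)).
Substituting N = 24n: C(216n, 24n) ~ (387420489/16777216)^(24n) · sqrt(9/(16π·24n)).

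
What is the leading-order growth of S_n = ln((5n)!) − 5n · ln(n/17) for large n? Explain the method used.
S_n ~ 5n · (ln 85 − 1) + O(ln n)

Stirling: ln((5n)!) = 5n ln(5n) − 5n + O(ln n).
  S_n = 5n ln(5n) − 5n − 5n ln(n/17) + O(ln n)
      = 5n ln(5n) − 5n ln n + 5n ln 17 − 5n + O(ln n)
      = 5n ln 5 + 5n ln 17 − 5n + O(ln n)
      = 5n (ln 85 − 1) + O(ln n).
Numerically ln(85) − 1 ≈ 3.4427.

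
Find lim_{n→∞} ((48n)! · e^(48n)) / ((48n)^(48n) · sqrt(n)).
lim = sqrt(2π·48)

Stirling: (48n)! ~ sqrt(2π·48n) · (48n/e)^(48n). Hence
  (48n)! · e^(48n) / (48n)^(48n) ~ sqrt(2π·48n).
Dividing by sqrt(n): sqrt(2π·48n) / sqrt(n) = sqrt(2π·48) · n^((1−1)/2), so the limit is sqrt(2π·48).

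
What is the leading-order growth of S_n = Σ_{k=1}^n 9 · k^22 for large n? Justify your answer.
S_n ~ 9 · n^23 / 23

By integral comparison (Euler-Maclaurin), Σ_{k=1}^n 9 · k^22 = 9 · ∫_0^n x^22 dx + O(n^22) = 9 · n^23/23 + O(n^22). (Equivalently, Faulhaber's formula gives the same leading term.)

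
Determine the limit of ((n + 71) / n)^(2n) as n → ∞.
lim = e^142

Rewrite as (1 + 71/n)^(2n). By the standard limit (1 + x/n)^n → e^x, we have (1 + 71/n)^n → e^71, and raising to the 2nd power gives e^142.
More precisely, ln[(1 + 71/n)^(2n)] = 2n · ln(1 + 71/n) = 2n · (71/n + O(1/n^2)) = 142 + O(1/n) → 142.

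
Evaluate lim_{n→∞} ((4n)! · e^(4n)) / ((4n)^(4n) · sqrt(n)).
lim = sqrt(2π·4)

Stirling: (4n)! ~ sqrt(2π·4n) · (4n/e)^(4n). Hence
  (4n)! · e^(4n) / (4n)^(4n) ~ sqrt(2π·4n).
Dividing by sqrt(n): sqrt(2π·4n) / sqrt(n) = sqrt(2π·4) · n^((1−1)/2), so the limit is sqrt(2π·4).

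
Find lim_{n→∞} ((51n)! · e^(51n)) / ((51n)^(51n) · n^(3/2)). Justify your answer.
lim = 0

Stirling: (51n)! ~ sqrt(2π·51n) · (51n/e)^(51n). Hence
  (51n)! · e^(51n) / (51n)^(51n) ~ sqrt(2π·51n).
Dividing by n^(3/2): sqrt(2π·51n) / n^(3/2) = sqrt(2π·51) · n^((1−3)/2), so the expression behaves like sqrt(2π·51) · n^((1−3)/2) → 0.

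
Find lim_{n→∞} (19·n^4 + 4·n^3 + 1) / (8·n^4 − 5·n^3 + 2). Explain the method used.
lim = 19/8

For large n the leading n^4 terms dominate both numerator and denominator. Dividing top and bottom by n^4, every other term tends to 0, leaving 19/8.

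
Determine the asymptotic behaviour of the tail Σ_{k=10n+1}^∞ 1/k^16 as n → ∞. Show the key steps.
Σ_{k>10n} 1/k^16 ~ 1/(15 · (10n)^15)

Compare to the integral: ∫_{10n}^∞ x^(−16) dx = [−x^(−15)/15]_{10n}^∞ = 1/((16−1)·(10n)^15). Euler-Maclaurin then gives
  Σ_{k>10n} 1/k^16 = ∫_{10n}^∞ dx/x^16 − 1/(2·(10n)^16) + O(1/(10n)^17).
(Equivalently this is ζ(16) − Σ_{k≤10n} 1/k^16.)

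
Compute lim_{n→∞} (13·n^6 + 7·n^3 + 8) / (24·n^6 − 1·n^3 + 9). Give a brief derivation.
lim = 13/24

For large n the leading n^6 terms dominate both numerator and denominator. Dividing top and bottom by n^6, every other term tends to 0, leaving 13/24.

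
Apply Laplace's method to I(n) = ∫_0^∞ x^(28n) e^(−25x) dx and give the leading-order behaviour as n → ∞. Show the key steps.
I(n) ~ (sqrt(2π·28n) / 25) · (28n/(25e))^(28n)

Write the integrand as exp(28n ln x − 25x) and set f(x) = 28n ln x − 25x. Then f'(x) = 28n/x − 25 = 0 at x* = 28n/25, and f''(x*) = −28n/x*^2 = −25^2/(28n). Laplace's method (interior maximum) gives
  I(n) ~ e^(f(x*)) · sqrt(2π / |f''(x*)|)
        = exp(28n ln(28n/25) − 28n) · sqrt(2π · 28n / 25^2)
        = (28n/25)^(28n) e^(−28n) · sqrt(2π·28n) / 25
        = (sqrt(2π·28n) / 25) · (28n/(25e))^(28n).
This matches Γ(28n+1)/25^(28n+1) with Stirling applied to Γ.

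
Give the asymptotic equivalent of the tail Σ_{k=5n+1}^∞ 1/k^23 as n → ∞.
Σ_{k>5n} 1/k^23 ~ 1/(22 · (5n)^22)

Compare to the integral: ∫_{5n}^∞ x^(−23) dx = [−x^(−22)/22]_{5n}^∞ = 1/((23−1)·(5n)^22). Euler-Maclaurin then gives
  Σ_{k>5n} 1/k^23 = ∫_{5n}^∞ dx/x^23 − 1/(2·(5n)^23) + O(1/(5n)^24).
(Equivalently this is ζ(23) − Σ_{k≤5n} 1/k^23.)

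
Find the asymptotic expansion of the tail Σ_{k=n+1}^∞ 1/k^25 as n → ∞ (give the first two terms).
Σ_{k>n} 1/k^25 = 1/(24 · n^24) − 1/(2 · n^25) + O(1/n^26)

Compare to the integral: ∫_{n}^∞ x^(−25) dx = [−x^(−24)/24]_{n}^∞ = 1/((25−1)·n^24). The Euler-Maclaurin correction adds −f(n)/2 = −1/(2·n^25). Euler-Maclaurin then gives
  Σ_{k>n} 1/k^25 = ∫_{n}^∞ dx/x^25 − 1/(2·n^25) + O(1/n^26).
(Equivalently this is ζ(25) − Σ_{k≤n} 1/k^25.)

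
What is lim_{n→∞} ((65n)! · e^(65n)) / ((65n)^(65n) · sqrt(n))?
lim = sqrt(2π·65)

Stirling: (65n)! ~ sqrt(2π·65n) · (65n/e)^(65n). Hence
  (65n)! · e^(65n) / (65n)^(65n) ~ sqrt(2π·65n).
Dividing by sqrt(n): sqrt(2π·65n) / sqrt(n) = sqrt(2π·65) · n^((1−1)/2), so the limit is sqrt(2π·65).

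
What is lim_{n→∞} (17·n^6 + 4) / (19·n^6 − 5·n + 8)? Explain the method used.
lim = 17/19

For large n the leading n^6 terms dominate both numerator and denominator. Dividing top and bottom by n^6, every other term tends to 0, leaving 17/19.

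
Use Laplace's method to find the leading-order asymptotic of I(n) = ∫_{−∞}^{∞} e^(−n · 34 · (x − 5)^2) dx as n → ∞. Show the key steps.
I(n) = sqrt(π/(34n))

Here φ(x) = 34 · (x − 5)^2 has its unique minimum at x* = 5 with φ(x*) = 0 and φ''(x*) = 68. Laplace's method gives
  I(n) ~ e^(−n φ(x*)) · sqrt(2π / (n · φ''(x*))) = sqrt(2π / (68n)) = sqrt(π/(34n)).
This is exact: substituting u = (x − 5)·sqrt(34n) gives I(n) = (1/sqrt(34n)) ∫_{−∞}^{∞} e^(−u^2) du = sqrt(π/(34n)).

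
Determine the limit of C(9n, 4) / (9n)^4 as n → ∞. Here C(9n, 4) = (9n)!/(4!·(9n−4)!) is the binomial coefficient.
lim = 1/4! = 1/24

With N = 9n → ∞: C(N, 4) / N^4 = [N(N−1)…(N−3)] / (4! · N^4) = (1/4!) · 1 · (1 − 1/(9n)) · (1 − 2/(9n)) · (1 − 3/(9n)). Each factor → 1 as N → ∞, so the limit is 1/4! = 1/24.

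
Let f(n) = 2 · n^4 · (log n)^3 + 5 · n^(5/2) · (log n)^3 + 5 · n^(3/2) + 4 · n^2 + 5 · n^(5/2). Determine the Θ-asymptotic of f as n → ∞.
f(n) ∈ Θ(n^4 · (log n)^3)

Compare the terms by growth order. For large n, n^a · (log n)^b dominates n^a' · (log n)^b' iff a > a', or (a = a' and b > b'). Ranking the 5 terms shows the dominant one is 2 · n^4 · (log n)^3. Hence f(n) ∈ Θ(n^4 · (log n)^3).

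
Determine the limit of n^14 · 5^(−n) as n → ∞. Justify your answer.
lim = 0

Exponentials with base > 1 dominate every fixed polynomial: for any fixed c, n^c / 5^n → 0 as n → ∞ (e.g. by the ratio test, or by writing 5^n = e^(n ln 5) and noting e^(n ln 5) / n^c → ∞). Hence n^14 · 5^(−n) = n^14 / 5^n → 0.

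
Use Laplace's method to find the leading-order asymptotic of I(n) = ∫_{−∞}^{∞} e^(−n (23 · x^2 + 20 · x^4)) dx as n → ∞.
I(n) ~ sqrt(π/(23n))

φ(x) = 23 · x^2 + 20 · x^4 has its unique global minimum at x* = 0 (since φ'(x) = 46x + 80x^3 = 0 only at x = 0 for real x with both coefficients positive, and φ → ∞ as |x| → ∞). At x* = 0, φ(0) = 0 and φ''(0) = 46. Laplace's method then gives
  I(n) ~ sqrt(2π / (n · φ''(0))) · e^(−n φ(0)) = sqrt(2π / (46n)) = sqrt(π/(23n)).
The 20 · x^4 term contributes only at subleading order (an O(1/n) relative correction).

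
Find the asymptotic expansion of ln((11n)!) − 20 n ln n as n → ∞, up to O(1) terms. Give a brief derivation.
ln((11n)!) − 20 n ln n = −9 n ln n + 11(ln 11 − 1) n + (1/2) ln(2π·11n) + O(1/n)

Stirling: ln((11n)!) = 11n ln(11n) − 11n + (1/2) ln(2π·11n) + O(1/n).
Expand 11n ln(11n) = 11n (ln n + ln 11) = 11n ln n + 11n ln 11.
Subtract 20n ln n: leading term is (11 − 20) n ln n = −9 n ln n. The next term is 11n ln 11 − 11n = 11(ln 11 − 1) n. Then the (1/2) ln(2π·11n) correction.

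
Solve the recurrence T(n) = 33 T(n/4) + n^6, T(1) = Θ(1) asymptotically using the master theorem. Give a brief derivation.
T(n) = Θ(n^6)

log_4 33 ≈ 2.522. f(n) = n^6 dominates n^(log_4 33) since 6 > 2.522, and the regularity condition a·f(n/b) = 33·(n/4)^6 = (33/4096)·n^6 ≤ c·f(n) holds with c = 33/4096 ≈ 0.00806 < 1. So this is Case 3: T(n) = Θ(f(n)) = Θ(n^6).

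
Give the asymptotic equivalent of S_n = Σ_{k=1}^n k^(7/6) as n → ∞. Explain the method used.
S_n ~ (6/13) · n^(13/6)

Integral comparison: Σ_{k=1}^n k^(7/6) = ∫_0^n x^(7/6) dx + O(n^(7/6)). The integral is n^(1 + 7/6) / (1 + 7/6) = n^((7+6)/6) / ((7+6)/6) = (6/13) · n^(13/6).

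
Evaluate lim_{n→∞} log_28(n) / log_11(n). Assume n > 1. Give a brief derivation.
lim = ln(11) / ln(28) = log_28(11)

Change of base: log_28(n) = ln n / ln 28 and log_11(n) = ln n / ln 11. The ratio is (ln n / ln 28) · (ln 11 / ln n) = ln 11 / ln 28, a constant independent of n. So the limit is ln 11 / ln 28 = log_28(11).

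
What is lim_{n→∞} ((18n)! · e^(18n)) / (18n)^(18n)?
lim = ∞

Stirling: (18n)! ~ sqrt(2π·18n) · (18n/e)^(18n). Hence
  (18n)! · e^(18n) / (18n)^(18n) ~ sqrt(2π·18n) = sqrt(2π·18) · sqrt(n) → ∞.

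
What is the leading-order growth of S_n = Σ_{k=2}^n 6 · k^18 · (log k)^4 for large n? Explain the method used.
S_n ~ 6 · n^19 · (log n)^4 / 19

By integral comparison, S_n = ∫_1^n 6 · x^18 · (log x)^4 dx + O(n^18 · (log n)^4). For the integral, the leading term of ∫_1^n x^18 (log x)^4 dx is n^19/19 · (log n)^4 (by repeated integration by parts; each step lowers the log-exponent and produces a relatively O(1/log n) correction). Hence S_n ~ 6 · n^19 · (log n)^4 / 19.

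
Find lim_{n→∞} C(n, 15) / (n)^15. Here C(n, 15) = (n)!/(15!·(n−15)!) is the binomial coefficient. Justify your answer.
lim = 1/15! = 1/1307674368000

With N = n → ∞: C(N, 15) / N^15 = [N(N−1)…(N−14)] / (15! · N^15) = (1/15!) · 1 · (1 − 1/n) · … · (1 − 14/n). Each factor → 1 as N → ∞, so the limit is 1/15! = 1/1307674368000.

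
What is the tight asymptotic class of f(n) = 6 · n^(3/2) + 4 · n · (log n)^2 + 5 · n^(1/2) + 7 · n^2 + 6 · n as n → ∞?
f(n) ∈ Θ(n^2)

Compare the terms by growth order. For large n, n^a · (log n)^b dominates n^a' · (log n)^b' iff a > a', or (a = a' and b > b'). Ranking the 5 terms shows the dominant one is 7 · n^2. Hence f(n) ∈ Θ(n^2).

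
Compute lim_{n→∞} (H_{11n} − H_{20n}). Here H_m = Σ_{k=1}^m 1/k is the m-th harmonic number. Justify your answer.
lim = ln(11/20)

Euler-Maclaurin gives H_m = ln m + γ + 1/(2m) + O(1/m^2). The γ and O(1/m) terms cancel in the difference:
  H_{11n} − H_{20n} = ln(11n) − ln(20n) + O(1/n) = ln(11/20) + O(1/n).
Hence the limit is ln(11/20).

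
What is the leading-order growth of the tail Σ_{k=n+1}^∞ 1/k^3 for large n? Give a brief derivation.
Σ_{k>n} 1/k^3 ~ 1/(2 · n^2)

Compare to the integral: ∫_{n}^∞ x^(−3) dx = [−x^(−2)/2]_{n}^∞ = 1/((3−1)·n^2). Euler-Maclaurin then gives
  Σ_{k>n} 1/k^3 = ∫_{n}^∞ dx/x^3 − 1/(2·n^3) + O(1/n^4).
(Equivalently this is ζ(3) − Σ_{k≤n} 1/k^3.)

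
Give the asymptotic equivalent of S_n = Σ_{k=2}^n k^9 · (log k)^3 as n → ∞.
S_n ~ n^10 · (log n)^3 / 10

By integral comparison, S_n = ∫_1^n x^9 · (log x)^3 dx + O(n^9 · (log n)^3). For the integral, the leading term of ∫_1^n x^9 (log x)^3 dx is n^10/10 · (log n)^3 (by repeated integration by parts; each step lowers the log-exponent and produces a relatively O(1/log n) correction). Hence S_n ~ n^10 · (log n)^3 / 10.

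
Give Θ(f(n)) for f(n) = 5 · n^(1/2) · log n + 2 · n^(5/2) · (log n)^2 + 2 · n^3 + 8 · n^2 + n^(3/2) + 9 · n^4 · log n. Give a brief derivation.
f(n) ∈ Θ(n^4 · log n)

Compare the terms by growth order. For large n, n^a · (log n)^b dominates n^a' · (log n)^b' iff a > a', or (a = a' and b > b'). Ranking the 6 terms shows the dominant one is 9 · n^4 · log n. Hence f(n) ∈ Θ(n^4 · log n).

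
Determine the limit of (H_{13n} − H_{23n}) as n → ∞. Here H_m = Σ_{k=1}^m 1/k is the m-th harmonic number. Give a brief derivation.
lim = ln(13/23)

Euler-Maclaurin gives H_m = ln m + γ + 1/(2m) + O(1/m^2). The γ and O(1/m) terms cancel in the difference:
  H_{13n} − H_{23n} = ln(13n) − ln(23n) + O(1/n) = ln(13/23) + O(1/n).
Hence the limit is ln(13/23).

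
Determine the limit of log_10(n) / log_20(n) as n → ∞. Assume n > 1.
lim = ln(20) / ln(10) = log_10(20)

Change of base: log_10(n) = ln n / ln 10 and log_20(n) = ln n / ln 20. The ratio is (ln n / ln 10) · (ln 20 / ln n) = ln 20 / ln 10, a constant independent of n. So the limit is ln 20 / ln 10 = log_10(20).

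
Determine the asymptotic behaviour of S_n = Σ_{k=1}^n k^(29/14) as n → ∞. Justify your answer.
S_n ~ (14/43) · n^(43/14)

Integral comparison: Σ_{k=1}^n k^(29/14) = ∫_0^n x^(29/14) dx + O(n^(29/14)). The integral is n^(1 + 29/14) / (1 + 29/14) = n^((29+14)/14) / ((29+14)/14) = (14/43) · n^(43/14).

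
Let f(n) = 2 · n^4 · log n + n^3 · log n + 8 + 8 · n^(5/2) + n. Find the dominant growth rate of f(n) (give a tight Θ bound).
f(n) ∈ Θ(n^4 · log n)

Compare the terms by growth order. For large n, n^a · (log n)^b dominates n^a' · (log n)^b' iff a > a', or (a = a' and b > b'). Ranking the 5 terms shows the dominant one is 2 · n^4 · log n. Hence f(n) ∈ Θ(n^4 · log n).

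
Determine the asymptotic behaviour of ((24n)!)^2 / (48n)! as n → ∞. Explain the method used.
((24n)!)^2/(48n)! ~ ((2π·24n)^(1/2) / sqrt(2)) · 2^(−2·24n)  →  0

Write N = 24n. Stirling: N! ~ sqrt(2π N)(N/e)^N and (2N)! ~ sqrt(2π·2N)·(2N/e)^(2N).
  (N!)^2/(2N)! ~ (2π N)^(2/2) (N/e)^(2N) / [sqrt(2π·2N) (2N/e)^(2N)]
     = (2π N)^(2/2) / sqrt(2π·2N) · (N/(2N))^(2N)
     = (2π N)^((2−1)/2) / sqrt(2) · 2^(−2N).
Since 2^2 > 1, the factor 2^(−2N) decays exponentially, so the ratio → 0. Substituting N = 24n gives the stated form.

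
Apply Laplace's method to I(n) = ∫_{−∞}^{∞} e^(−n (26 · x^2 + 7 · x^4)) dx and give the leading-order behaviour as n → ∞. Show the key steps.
I(n) ~ sqrt(π/(26n))

φ(x) = 26 · x^2 + 7 · x^4 has its unique global minimum at x* = 0 (since φ'(x) = 52x + 28x^3 = 0 only at x = 0 for real x with both coefficients positive, and φ → ∞ as |x| → ∞). At x* = 0, φ(0) = 0 and φ''(0) = 52. Laplace's method then gives
  I(n) ~ sqrt(2π / (n · φ''(0))) · e^(−n φ(0)) = sqrt(2π / (52n)) = sqrt(π/(26n)).
The 7 · x^4 term contributes only at subleading order (an O(1/n) relative correction).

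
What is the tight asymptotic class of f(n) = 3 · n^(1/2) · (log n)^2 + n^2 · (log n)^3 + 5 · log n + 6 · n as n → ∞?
f(n) ∈ Θ(n^2 · (log n)^3)

Compare the terms by growth order. For large n, n^a · (log n)^b dominates n^a' · (log n)^b' iff a > a', or (a = a' and b > b'). Ranking the 4 terms shows the dominant one is n^2 · (log n)^3. Hence f(n) ∈ Θ(n^2 · (log n)^3).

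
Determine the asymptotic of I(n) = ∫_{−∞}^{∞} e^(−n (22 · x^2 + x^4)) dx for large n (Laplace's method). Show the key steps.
I(n) ~ sqrt(π/(22n))

φ(x) = 22 · x^2 + x^4 has its unique global minimum at x* = 0 (since φ'(x) = 44x + 4x^3 = 0 only at x = 0 for real x with both coefficients positive, and φ → ∞ as |x| → ∞). At x* = 0, φ(0) = 0 and φ''(0) = 44. Laplace's method then gives
  I(n) ~ sqrt(2π / (n · φ''(0))) · e^(−n φ(0)) = sqrt(2π / (44n)) = sqrt(π/(22n)).
The x^4 term contributes only at subleading order (an O(1/n) relative correction).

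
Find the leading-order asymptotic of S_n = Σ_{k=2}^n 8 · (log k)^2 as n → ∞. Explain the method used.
S_n ~ 8 · n · (log n)^2

By integral comparison, S_n = ∫_1^n 8 · (log x)^2 dx + O((log n)^2). For the integral, the leading term of ∫_1^n (log x)^2 dx is n · (log n)^2 (by repeated integration by parts; each step lowers the log-exponent and produces a relatively O(1/log n) correction). Hence S_n ~ 8 · n · (log n)^2.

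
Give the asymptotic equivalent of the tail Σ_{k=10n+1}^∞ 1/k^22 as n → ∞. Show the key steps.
Σ_{k>10n} 1/k^22 ~ 1/(21 · (10n)^21)

Compare to the integral: ∫_{10n}^∞ x^(−22) dx = [−x^(−21)/21]_{10n}^∞ = 1/((22−1)·(10n)^21). Euler-Maclaurin then gives
  Σ_{k>10n} 1/k^22 = ∫_{10n}^∞ dx/x^22 − 1/(2·(10n)^22) + O(1/(10n)^23).
(Equivalently this is ζ(22) − Σ_{k≤10n} 1/k^22.)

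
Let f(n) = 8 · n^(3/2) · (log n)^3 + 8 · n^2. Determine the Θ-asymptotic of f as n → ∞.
f(n) ∈ Θ(n^2)

Compare the terms by growth order. For large n, n^a · (log n)^b dominates n^a' · (log n)^b' iff a > a', or (a = a' and b > b'). Ranking the 2 terms shows the dominant one is 8 · n^2. Hence f(n) ∈ Θ(n^2).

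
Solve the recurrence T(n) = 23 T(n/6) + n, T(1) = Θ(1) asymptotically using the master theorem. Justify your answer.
T(n) = Θ(n^(log_6 23))

Master theorem: compare f(n) = n to n^(log_6 23) where log_6 23 ≈ 1.750. Since 1 < log_6 23, we have f(n) = O(n^(log_6 23 − ε)) for some ε > 0 — Case 1. Hence T(n) = Θ(n^(log_6 23)).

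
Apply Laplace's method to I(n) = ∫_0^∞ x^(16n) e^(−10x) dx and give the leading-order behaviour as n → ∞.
I(n) ~ (sqrt(2π·16n) / 10) · (16n/(10e))^(16n)

Write the integrand as exp(16n ln x − 10x) and set f(x) = 16n ln x − 10x. Then f'(x) = 16n/x − 10 = 0 at x* = 16n/10, and f''(x*) = −16n/x*^2 = −10^2/(16n). Laplace's method (interior maximum) gives
  I(n) ~ e^(f(x*)) · sqrt(2π / |f''(x*)|)
        = exp(16n ln(16n/10) − 16n) · sqrt(2π · 16n / 10^2)
        = (16n/10)^(16n) e^(−16n) · sqrt(2π·16n) / 10
        = (sqrt(2π·16n) / 10) · (16n/(10e))^(16n).
This matches Γ(16n+1)/10^(16n+1) with Stirling applied to Γ.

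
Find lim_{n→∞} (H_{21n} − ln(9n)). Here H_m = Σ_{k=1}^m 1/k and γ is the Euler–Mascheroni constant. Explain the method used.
lim = ln(7/3) + γ

By Euler-Maclaurin, H_m = ln m + γ + O(1/m). So
  H_{21n} − ln(9n) = ln(21n) + γ − ln(9n) + O(1/n)
                       = ln(21/9) + γ + O(1/n).
Hence the limit is ln(21/9) + γ (= ln(7/3)).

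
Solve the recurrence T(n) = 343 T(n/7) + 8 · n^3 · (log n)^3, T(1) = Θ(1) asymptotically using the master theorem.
T(n) = Θ(n^3 · (log n)^4)

Here log_7 343 = 3 and f(n) = 8 · n^3 · (log n)^3 = Θ(n^(log_7 343) · (log n)^3). This is the extended Case 2 of the master theorem (f matches the critical exponent up to log factors), giving T(n) = Θ(n^(log_7 343) · (log n)^(3+1)) = Θ(n^3 · (log n)^4).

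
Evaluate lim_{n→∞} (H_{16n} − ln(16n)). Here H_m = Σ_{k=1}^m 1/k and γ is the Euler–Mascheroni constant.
lim = γ

By Euler-Maclaurin, H_m = ln m + γ + O(1/m). So
  H_{16n} − ln(16n) = ln(16n) + γ − ln(16n) + O(1/n)
                       = ln(16/16) + γ + O(1/n).
Hence the limit is γ (since ln 1 = 0).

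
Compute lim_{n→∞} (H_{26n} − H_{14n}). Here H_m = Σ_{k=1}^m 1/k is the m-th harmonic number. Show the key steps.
lim = ln(26/14) = ln(13/7)

Euler-Maclaurin gives H_m = ln m + γ + 1/(2m) + O(1/m^2). The γ and O(1/m) terms cancel in the difference:
  H_{26n} − H_{14n} = ln(26n) − ln(14n) + O(1/n) = ln(26/14) + O(1/n).
Hence the limit is ln(26/14) = ln(13/7).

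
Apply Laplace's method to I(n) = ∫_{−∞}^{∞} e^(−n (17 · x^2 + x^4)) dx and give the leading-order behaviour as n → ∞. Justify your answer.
I(n) ~ sqrt(π/(17n))

φ(x) = 17 · x^2 + x^4 has its unique global minimum at x* = 0 (since φ'(x) = 34x + 4x^3 = 0 only at x = 0 for real x with both coefficients positive, and φ → ∞ as |x| → ∞). At x* = 0, φ(0) = 0 and φ''(0) = 34. Laplace's method then gives
  I(n) ~ sqrt(2π / (n · φ''(0))) · e^(−n φ(0)) = sqrt(2π / (34n)) = sqrt(π/(17n)).
The x^4 term contributes only at subleading order (an O(1/n) relative correction).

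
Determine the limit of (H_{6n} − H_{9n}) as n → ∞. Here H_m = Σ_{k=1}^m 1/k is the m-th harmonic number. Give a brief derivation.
lim = ln(6/9) = ln(2/3)

Euler-Maclaurin gives H_m = ln m + γ + 1/(2m) + O(1/m^2). The γ and O(1/m) terms cancel in the difference:
  H_{6n} − H_{9n} = ln(6n) − ln(9n) + O(1/n) = ln(6/9) + O(1/n).
Hence the limit is ln(6/9) = ln(2/3).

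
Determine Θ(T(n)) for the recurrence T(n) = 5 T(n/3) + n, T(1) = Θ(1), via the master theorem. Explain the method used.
T(n) = Θ(n^(log_3 5))

Master theorem: compare f(n) = n to n^(log_3 5) where log_3 5 ≈ 1.465. Since 1 < log_3 5, we have f(n) = O(n^(log_3 5 − ε)) for some ε > 0 — Case 1. Hence T(n) = Θ(n^(log_3 5)).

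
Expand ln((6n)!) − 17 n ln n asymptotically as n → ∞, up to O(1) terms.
ln((6n)!) − 17 n ln n = −11 n ln n + 6(ln 6 − 1) n + (1/2) ln(2π·6n) + O(1/n)

Stirling: ln((6n)!) = 6n ln(6n) − 6n + (1/2) ln(2π·6n) + O(1/n).
Expand 6n ln(6n) = 6n (ln n + ln 6) = 6n ln n + 6n ln 6.
Subtract 17n ln n: leading term is (6 − 17) n ln n = −11 n ln n. The next term is 6n ln 6 − 6n = 6(ln 6 − 1) n. Then the (1/2) ln(2π·6n) correction.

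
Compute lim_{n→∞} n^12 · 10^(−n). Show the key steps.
lim = 0

Exponentials with base > 1 dominate every fixed polynomial: for any fixed c, n^c / 10^n → 0 as n → ∞ (e.g. by the ratio test, or by writing 10^n = e^(n ln 10) and noting e^(n ln 10) / n^c → ∞). Hence n^12 · 10^(−n) = n^12 / 10^n → 0.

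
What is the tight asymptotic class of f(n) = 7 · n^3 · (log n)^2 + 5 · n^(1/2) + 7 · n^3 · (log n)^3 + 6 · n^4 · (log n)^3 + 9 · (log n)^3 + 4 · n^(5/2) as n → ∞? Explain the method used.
f(n) ∈ Θ(n^4 · (log n)^3)

Compare the terms by growth order. For large n, n^a · (log n)^b dominates n^a' · (log n)^b' iff a > a', or (a = a' and b > b'). Ranking the 6 terms shows the dominant one is 6 · n^4 · (log n)^3. Hence f(n) ∈ Θ(n^4 · (log n)^3).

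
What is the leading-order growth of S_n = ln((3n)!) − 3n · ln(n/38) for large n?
S_n ~ 3n · (ln 114 − 1) + O(ln n)

Stirling: ln((3n)!) = 3n ln(3n) − 3n + O(ln n).
  S_n = 3n ln(3n) − 3n − 3n ln(n/38) + O(ln n)
      = 3n ln(3n) − 3n ln n + 3n ln 38 − 3n + O(ln n)
      = 3n ln 3 + 3n ln 38 − 3n + O(ln n)
      = 3n (ln 114 − 1) + O(ln n).
Numerically ln(114) − 1 ≈ 3.7362.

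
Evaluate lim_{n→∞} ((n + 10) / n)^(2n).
lim = e^20

Rewrite as (1 + 10/n)^(2n). By the standard limit (1 + x/n)^n → e^x, we have (1 + 10/n)^n → e^10, and raising to the 2nd power gives e^20.
More precisely, ln[(1 + 10/n)^(2n)] = 2n · ln(1 + 10/n) = 2n · (10/n + O(1/n^2)) = 20 + O(1/n) → 20.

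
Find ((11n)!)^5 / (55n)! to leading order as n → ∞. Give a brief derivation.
((11n)!)^5/(55n)! ~ ((2π·11n)^(4/2) / sqrt(5)) · 5^(−5·11n)  →  0

Write N = 11n. Stirling: N! ~ sqrt(2π N)(N/e)^N and (5N)! ~ sqrt(2π·5N)·(5N/e)^(5N).
  (N!)^5/(5N)! ~ (2π N)^(5/2) (N/e)^(5N) / [sqrt(2π·5N) (5N/e)^(5N)]
     = (2π N)^(5/2) / sqrt(2π·5N) · (N/(5N))^(5N)
     = (2π N)^((5−1)/2) / sqrt(5) · 5^(−5N).
Since 5^5 > 1, the factor 5^(−5N) decays exponentially, so the ratio → 0. Substituting N = 11n gives the stated form.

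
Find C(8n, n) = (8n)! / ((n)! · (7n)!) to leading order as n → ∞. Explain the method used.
C(8n, n) ~ (16777216/823543)^(n) · sqrt(4/(7π·n))

Write N = n. Apply Stirling to each factorial:
  (8N)! ~ sqrt(2π·8N) · (8N/e)^(8N),
  N! ~ sqrt(2π N) · (N/e)^N,
  (7N)! ~ sqrt(2π·7N) · (7N/e)^(7N).
The exponential factors combine to (8N)^(8N) / (N^N · (7N)^(7N)) = 8^(8N)/7^(7N) = (8^8/7^7)^N = (16777216/823543)^N.
The square-root prefactors combine to sqrt(2π·8N) / (sqrt(2π N)·sqrt(2π·7N)) = sqrt(8 / (2π·7·N)) = sqrt(4/(7π·n)).
Substituting N = n: C(8n, n) ~ (16777216/823543)^(n) · sqrt(4/(7π·n)).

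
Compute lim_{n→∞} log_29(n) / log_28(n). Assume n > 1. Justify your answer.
lim = ln(28) / ln(29) = log_29(28)

Change of base: log_29(n) = ln n / ln 29 and log_28(n) = ln n / ln 28. The ratio is (ln n / ln 29) · (ln 28 / ln n) = ln 28 / ln 29, a constant independent of n. So the limit is ln 28 / ln 29 = log_29(28).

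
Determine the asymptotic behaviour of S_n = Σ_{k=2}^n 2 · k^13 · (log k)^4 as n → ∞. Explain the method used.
S_n ~ n^14 · (log n)^4 / 7

By integral comparison, S_n = ∫_1^n 2 · x^13 · (log x)^4 dx + O(n^13 · (log n)^4). For the integral, the leading term of ∫_1^n x^13 (log x)^4 dx is n^14/14 · (log n)^4 (by repeated integration by parts; each step lowers the log-exponent and produces a relatively O(1/log n) correction). Hence S_n ~ n^14 · (log n)^4 / 7.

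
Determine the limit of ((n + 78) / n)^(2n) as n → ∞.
lim = e^156

Rewrite as (1 + 78/n)^(2n). By the standard limit (1 + x/n)^n → e^x, we have (1 + 78/n)^n → e^78, and raising to the 2nd power gives e^156.
More precisely, ln[(1 + 78/n)^(2n)] = 2n · ln(1 + 78/n) = 2n · (78/n + O(1/n^2)) = 156 + O(1/n) → 156.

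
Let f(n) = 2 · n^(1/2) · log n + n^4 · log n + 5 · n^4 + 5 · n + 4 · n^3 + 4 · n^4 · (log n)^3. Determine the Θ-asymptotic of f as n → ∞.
f(n) ∈ Θ(n^4 · (log n)^3)

Compare the terms by growth order. For large n, n^a · (log n)^b dominates n^a' · (log n)^b' iff a > a', or (a = a' and b > b'). Ranking the 6 terms shows the dominant one is 4 · n^4 · (log n)^3. Hence f(n) ∈ Θ(n^4 · (log n)^3).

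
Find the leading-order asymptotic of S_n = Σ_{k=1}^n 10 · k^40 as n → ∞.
S_n ~ 10 · n^41 / 41

By integral comparison (Euler-Maclaurin), Σ_{k=1}^n 10 · k^40 = 10 · ∫_0^n x^40 dx + O(n^40) = 10 · n^41/41 + O(n^40). (Equivalently, Faulhaber's formula gives the same leading term.)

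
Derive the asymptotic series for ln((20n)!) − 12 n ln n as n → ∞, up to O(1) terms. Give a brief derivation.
ln((20n)!) − 12 n ln n = 8 n ln n + 20(ln 20 − 1) n + (1/2) ln(2π·20n) + O(1/n)

Stirling: ln((20n)!) = 20n ln(20n) − 20n + (1/2) ln(2π·20n) + O(1/n).
Expand 20n ln(20n) = 20n (ln n + ln 20) = 20n ln n + 20n ln 20.
Subtract 12n ln n: leading term is (20 − 12) n ln n = 8 n ln n. The next term is 20n ln 20 − 20n = 20(ln 20 − 1) n. Then the (1/2) ln(2π·20n) correction.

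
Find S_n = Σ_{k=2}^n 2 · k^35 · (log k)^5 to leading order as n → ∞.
S_n ~ n^36 · (log n)^5 / 18

By integral comparison, S_n = ∫_1^n 2 · x^35 · (log x)^5 dx + O(n^35 · (log n)^5). For the integral, the leading term of ∫_1^n x^35 (log x)^5 dx is n^36/36 · (log n)^5 (by repeated integration by parts; each step lowers the log-exponent and produces a relatively O(1/log n) correction). Hence S_n ~ n^36 · (log n)^5 / 18.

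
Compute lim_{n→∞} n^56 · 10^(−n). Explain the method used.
lim = 0

Exponentials with base > 1 dominate every fixed polynomial: for any fixed c, n^c / 10^n → 0 as n → ∞ (e.g. by the ratio test, or by writing 10^n = e^(n ln 10) and noting e^(n ln 10) / n^c → ∞). Hence n^56 · 10^(−n) = n^56 / 10^n → 0.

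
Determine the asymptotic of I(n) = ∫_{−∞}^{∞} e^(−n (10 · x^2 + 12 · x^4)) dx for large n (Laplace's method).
I(n) ~ sqrt(π/(10n))

φ(x) = 10 · x^2 + 12 · x^4 has its unique global minimum at x* = 0 (since φ'(x) = 20x + 48x^3 = 0 only at x = 0 for real x with both coefficients positive, and φ → ∞ as |x| → ∞). At x* = 0, φ(0) = 0 and φ''(0) = 20. Laplace's method then gives
  I(n) ~ sqrt(2π / (n · φ''(0))) · e^(−n φ(0)) = sqrt(2π / (20n)) = sqrt(π/(10n)).
The 12 · x^4 term contributes only at subleading order (an O(1/n) relative correction).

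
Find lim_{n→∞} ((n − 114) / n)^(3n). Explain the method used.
lim = e^(−342)

Rewrite as (1 − 114/n)^(3n). By the standard limit (1 + x/n)^n → e^x, we have (1 − 114/n)^n → e^(−114), and raising to the 3rd power gives e^(−342).
More precisely, ln[(1 − 114/n)^(3n)] = 3n · ln(1 − 114/n) = 3n · (-114/n + O(1/n^2)) = -342 + O(1/n) → -342.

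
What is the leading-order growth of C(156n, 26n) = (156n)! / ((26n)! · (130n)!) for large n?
C(156n, 26n) ~ (46656/3125)^(26n) · sqrt(3/(5π·26n))

Write N = 26n. Apply Stirling to each factorial:
  (6N)! ~ sqrt(2π·6N) · (6N/e)^(6N),
  N! ~ sqrt(2π N) · (N/e)^N,
  (5N)! ~ sqrt(2π·5N) · (5N/e)^(5N).
The exponential factors combine to (6N)^(6N) / (N^N · (5N)^(5N)) = 6^(6N)/5^(5N) = (6^6/5^5)^N = (46656/3125)^N.
The square-root prefactors combine to sqrt(2π·6N) / (sqrt(2π N)·sqrt(2π·5N)) = sqrt(6 / (2π·5·N)) = sqrt(3/(5π·26n)).
Substituting N = 26n: C(156n, 26n) ~ (46656/3125)^(26n) · sqrt(3/(5π·26n)).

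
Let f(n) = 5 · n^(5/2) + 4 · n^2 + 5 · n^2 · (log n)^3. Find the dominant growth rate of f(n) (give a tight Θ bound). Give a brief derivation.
f(n) ∈ Θ(n^(5/2))

Compare the terms by growth order. For large n, n^a · (log n)^b dominates n^a' · (log n)^b' iff a > a', or (a = a' and b > b'). Ranking the 3 terms shows the dominant one is 5 · n^(5/2). Hence f(n) ∈ Θ(n^(5/2)).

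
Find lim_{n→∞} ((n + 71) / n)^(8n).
lim = e^568

Rewrite as (1 + 71/n)^(8n). By the standard limit (1 + x/n)^n → e^x, we have (1 + 71/n)^n → e^71, and raising to the 8th power gives e^568.
More precisely, ln[(1 + 71/n)^(8n)] = 8n · ln(1 + 71/n) = 8n · (71/n + O(1/n^2)) = 568 + O(1/n) → 568.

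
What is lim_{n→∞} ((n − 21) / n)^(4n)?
lim = e^(−84)

Rewrite as (1 − 21/n)^(4n). By the standard limit (1 + x/n)^n → e^x, we have (1 − 21/n)^n → e^(−21), and raising to the 4th power gives e^(−84).
More precisely, ln[(1 − 21/n)^(4n)] = 4n · ln(1 − 21/n) = 4n · (-21/n + O(1/n^2)) = -84 + O(1/n) → -84.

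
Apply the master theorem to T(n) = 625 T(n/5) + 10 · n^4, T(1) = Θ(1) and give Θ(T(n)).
T(n) = Θ(n^4 log n)

log_5 625 = 4, and f(n) = 10 · n^4 = Θ(n^(log_5 625)). This is Case 2 of the master theorem: T(n) = Θ(f(n) · log n) = Θ(n^4 log n).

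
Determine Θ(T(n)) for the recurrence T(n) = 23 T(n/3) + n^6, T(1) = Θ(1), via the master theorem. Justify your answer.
T(n) = Θ(n^6)

log_3 23 ≈ 2.854. f(n) = n^6 dominates n^(log_3 23) since 6 > 2.854, and the regularity condition a·f(n/b) = 23·(n/3)^6 = (23/729)·n^6 ≤ c·f(n) holds with c = 23/729 ≈ 0.0316 < 1. So this is Case 3: T(n) = Θ(f(n)) = Θ(n^6).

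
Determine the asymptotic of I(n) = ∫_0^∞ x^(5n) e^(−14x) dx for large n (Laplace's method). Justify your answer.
I(n) ~ (sqrt(2π·5n) / 14) · (5n/(14e))^(5n)

Write the integrand as exp(5n ln x − 14x) and set f(x) = 5n ln x − 14x. Then f'(x) = 5n/x − 14 = 0 at x* = 5n/14, and f''(x*) = −5n/x*^2 = −14^2/(5n). Laplace's method (interior maximum) gives
  I(n) ~ e^(f(x*)) · sqrt(2π / |f''(x*)|)
        = exp(5n ln(5n/14) − 5n) · sqrt(2π · 5n / 14^2)
        = (5n/14)^(5n) e^(−5n) · sqrt(2π·5n) / 14
        = (sqrt(2π·5n) / 14) · (5n/(14e))^(5n).
This matches Γ(5n+1)/14^(5n+1) with Stirling applied to Γ.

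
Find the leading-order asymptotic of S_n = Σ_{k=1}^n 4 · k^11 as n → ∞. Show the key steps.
S_n ~ n^12 / 3

By integral comparison (Euler-Maclaurin), Σ_{k=1}^n 4 · k^11 = 4 · ∫_0^n x^11 dx + O(n^11) = 4 · n^12/12 = n^12 / 3 + O(n^11). (Equivalently, Faulhaber's formula gives the same leading term.)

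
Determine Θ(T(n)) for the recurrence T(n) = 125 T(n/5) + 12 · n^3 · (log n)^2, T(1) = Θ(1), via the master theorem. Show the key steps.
T(n) = Θ(n^3 · (log n)^3)

Here log_5 125 = 3 and f(n) = 12 · n^3 · (log n)^2 = Θ(n^(log_5 125) · (log n)^2). This is the extended Case 2 of the master theorem (f matches the critical exponent up to log factors), giving T(n) = Θ(n^(log_5 125) · (log n)^(2+1)) = Θ(n^3 · (log n)^3).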